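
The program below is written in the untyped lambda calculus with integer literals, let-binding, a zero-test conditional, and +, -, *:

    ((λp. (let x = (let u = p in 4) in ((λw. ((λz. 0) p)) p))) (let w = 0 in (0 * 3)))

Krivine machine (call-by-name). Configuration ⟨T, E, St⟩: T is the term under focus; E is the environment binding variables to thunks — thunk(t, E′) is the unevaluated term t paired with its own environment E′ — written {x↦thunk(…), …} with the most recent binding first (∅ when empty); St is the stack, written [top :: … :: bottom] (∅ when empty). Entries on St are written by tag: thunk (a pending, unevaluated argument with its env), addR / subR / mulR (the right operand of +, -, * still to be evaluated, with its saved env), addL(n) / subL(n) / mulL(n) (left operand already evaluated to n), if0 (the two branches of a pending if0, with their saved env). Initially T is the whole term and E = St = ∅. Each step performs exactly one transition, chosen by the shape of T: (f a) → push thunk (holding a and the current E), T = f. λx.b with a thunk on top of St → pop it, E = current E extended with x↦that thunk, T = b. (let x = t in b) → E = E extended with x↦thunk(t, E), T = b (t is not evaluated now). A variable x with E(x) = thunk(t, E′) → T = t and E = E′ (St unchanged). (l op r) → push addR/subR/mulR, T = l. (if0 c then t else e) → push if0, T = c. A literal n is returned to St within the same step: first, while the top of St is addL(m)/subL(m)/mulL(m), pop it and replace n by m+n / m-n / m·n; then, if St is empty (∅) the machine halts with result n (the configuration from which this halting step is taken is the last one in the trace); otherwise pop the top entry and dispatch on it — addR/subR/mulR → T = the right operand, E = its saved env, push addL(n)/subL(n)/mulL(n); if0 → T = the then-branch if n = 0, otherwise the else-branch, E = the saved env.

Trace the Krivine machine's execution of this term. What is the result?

Answer: 0

Derivation:
[0] [T=((λp. (let x = (let u = p in 4) in ((λw. ((λz. 0) p)) p))) (let w = 0 in (0 * 3))) | E=∅ | St=∅]
[1] [T=(λp. (let x = (let u = p in 4) in ((λw. ((λz. 0) p)) p))) | E=∅ | St=[thunk]]
[2] [T=(let x = (let u = p in 4) in ((λw. ((λz. 0) p)) p)) | E={p↦thunk((let w = 0 in (0 * 3)), ∅)} | St=∅]
[3] [T=((λw. ((λz. 0) p)) p) | E={x↦thunk((let u = p in 4), {p↦thunk((let w = 0 in (0 * 3)), ∅)}), p↦thunk((let w = 0 in (0 * 3)), ∅)} | St=∅]
[4] [T=(λw. ((λz. 0) p)) | E={x↦thunk((let u = p in 4), {p↦thunk((let w = 0 in (0 * 3)), ∅)}), p↦thunk((let w = 0 in (0 * 3)), ∅)} | St=[thunk]]
[5] [T=((λz. 0) p) | E={w↦thunk(p, {x↦thunk((let u = p in 4), {p↦thunk((let w = 0 in (0 * 3)), ∅)}), p↦thunk((let w = 0 in (0 * 3)), ∅)}), x↦thunk((let u = p in 4), {p↦thunk((let w = 0 in (0 * 3)), ∅)}), p↦thunk((let w = 0 in (0 * 3)), ∅)} | St=∅]
[6] [T=(λz. 0) | E={w↦thunk(p, {x↦thunk((let u = p in 4), {p↦thunk((let w = 0 in (0 * 3)), ∅)}), p↦thunk((let w = 0 in (0 * 3)), ∅)}), x↦thunk((let u = p in 4), {p↦thunk((let w = 0 in (0 * 3)), ∅)}), p↦thunk((let w = 0 in (0 * 3)), ∅)} | St=[thunk]]
[7] [T=0 | E={z↦thunk(p, {w↦thunk(p, {x↦thunk((let u = p in 4), {p↦thunk((let w = 0 in (0 * 3)), ∅)}), p↦thunk((let w = 0 in (0 * 3)), ∅)}), x↦thunk((let u = p in 4), {p↦thunk((let w = 0 in (0 * 3)), ∅)}), p↦thunk((let w = 0 in (0 * 3)), ∅)}), w↦thunk(p, {x↦thunk((let u = p in 4), {p↦thunk((let w = 0 in (0 * 3)), ∅)}), p↦thunk((let w = 0 in (0 * 3)), ∅)}), x↦thunk((let u = p in 4), {p↦thunk((let w = 0 in (0 * 3)), ∅)}), p↦thunk((let w = 0 in (0 * 3)), ∅)} | St=∅]
→ final value 0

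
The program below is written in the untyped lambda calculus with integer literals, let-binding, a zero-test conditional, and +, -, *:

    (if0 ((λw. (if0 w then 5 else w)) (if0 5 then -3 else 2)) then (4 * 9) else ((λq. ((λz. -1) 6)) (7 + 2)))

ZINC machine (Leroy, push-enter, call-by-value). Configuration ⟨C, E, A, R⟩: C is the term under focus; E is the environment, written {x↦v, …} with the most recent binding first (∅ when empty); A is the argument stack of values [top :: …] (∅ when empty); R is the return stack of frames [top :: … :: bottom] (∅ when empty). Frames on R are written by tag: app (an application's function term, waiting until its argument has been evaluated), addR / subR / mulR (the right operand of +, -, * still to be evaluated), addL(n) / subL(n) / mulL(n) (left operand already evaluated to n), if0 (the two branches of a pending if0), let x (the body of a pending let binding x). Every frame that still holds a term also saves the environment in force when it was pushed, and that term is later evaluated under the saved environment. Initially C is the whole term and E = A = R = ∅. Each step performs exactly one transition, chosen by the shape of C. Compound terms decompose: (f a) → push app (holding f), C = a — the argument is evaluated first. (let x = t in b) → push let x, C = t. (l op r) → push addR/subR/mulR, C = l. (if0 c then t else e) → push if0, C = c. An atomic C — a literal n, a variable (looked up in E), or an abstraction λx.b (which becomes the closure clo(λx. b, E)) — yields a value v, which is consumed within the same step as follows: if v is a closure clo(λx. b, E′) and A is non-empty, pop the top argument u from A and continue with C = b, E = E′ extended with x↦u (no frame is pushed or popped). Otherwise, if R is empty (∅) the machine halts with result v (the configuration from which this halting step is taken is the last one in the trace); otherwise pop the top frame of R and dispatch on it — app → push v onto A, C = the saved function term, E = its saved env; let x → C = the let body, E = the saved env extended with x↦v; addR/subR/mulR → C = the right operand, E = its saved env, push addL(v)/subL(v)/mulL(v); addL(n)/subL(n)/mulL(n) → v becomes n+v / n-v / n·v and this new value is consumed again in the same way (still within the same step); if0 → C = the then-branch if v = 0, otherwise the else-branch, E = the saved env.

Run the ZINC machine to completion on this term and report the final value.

t=0: ⟨C=(if0 ((λw. (if0 w then 5 else w)) (if0 5 then -3 else 2)) then (4 * 9) else ((λq. ((λz. -1) 6)) (7 + 2))); E=∅; A=∅; R=∅⟩
t=1: ⟨C=((λw. (if0 w then 5 else w)) (if0 5 then -3 else 2)); E=∅; A=∅; R=[if0]⟩
t=2: ⟨C=(if0 5 then -3 else 2); E=∅; A=∅; R=[app :: if0]⟩
t=3: ⟨C=5; E=∅; A=∅; R=[if0 :: app :: if0]⟩
t=4: ⟨C=2; E=∅; A=∅; R=[app :: if0]⟩
t=5: ⟨C=(λw. (if0 w then 5 else w)); E=∅; A=[2]; R=[if0]⟩
t=6: ⟨C=(if0 w then 5 else w); E={w↦2}; A=∅; R=[if0]⟩
t=7: ⟨C=w; E={w↦2}; A=∅; R=[if0 :: if0]⟩
t=8: ⟨C=w; E={w↦2}; A=∅; R=[if0]⟩
t=9: ⟨C=((λq. ((λz. -1) 6)) (7 + 2)); E=∅; A=∅; R=∅⟩
t=10: ⟨C=(7 + 2); E=∅; A=∅; R=[app]⟩
t=11: ⟨C=7; E=∅; A=∅; R=[addR :: app]⟩
t=12: ⟨C=2; E=∅; A=∅; R=[addL(7) :: app]⟩
t=13: ⟨C=(λq. ((λz. -1) 6)); E=∅; A=[9]; R=∅⟩
t=14: ⟨C=((λz. -1) 6); E={q↦9}; A=∅; R=∅⟩
t=15: ⟨C=6; E={q↦9}; A=∅; R=[app]⟩
t=16: ⟨C=(λz. -1); E={q↦9}; A=[6]; R=∅⟩
t=17: ⟨C=-1; E={z↦6, q↦9}; A=∅; R=∅⟩
→ final value -1

Answer: -1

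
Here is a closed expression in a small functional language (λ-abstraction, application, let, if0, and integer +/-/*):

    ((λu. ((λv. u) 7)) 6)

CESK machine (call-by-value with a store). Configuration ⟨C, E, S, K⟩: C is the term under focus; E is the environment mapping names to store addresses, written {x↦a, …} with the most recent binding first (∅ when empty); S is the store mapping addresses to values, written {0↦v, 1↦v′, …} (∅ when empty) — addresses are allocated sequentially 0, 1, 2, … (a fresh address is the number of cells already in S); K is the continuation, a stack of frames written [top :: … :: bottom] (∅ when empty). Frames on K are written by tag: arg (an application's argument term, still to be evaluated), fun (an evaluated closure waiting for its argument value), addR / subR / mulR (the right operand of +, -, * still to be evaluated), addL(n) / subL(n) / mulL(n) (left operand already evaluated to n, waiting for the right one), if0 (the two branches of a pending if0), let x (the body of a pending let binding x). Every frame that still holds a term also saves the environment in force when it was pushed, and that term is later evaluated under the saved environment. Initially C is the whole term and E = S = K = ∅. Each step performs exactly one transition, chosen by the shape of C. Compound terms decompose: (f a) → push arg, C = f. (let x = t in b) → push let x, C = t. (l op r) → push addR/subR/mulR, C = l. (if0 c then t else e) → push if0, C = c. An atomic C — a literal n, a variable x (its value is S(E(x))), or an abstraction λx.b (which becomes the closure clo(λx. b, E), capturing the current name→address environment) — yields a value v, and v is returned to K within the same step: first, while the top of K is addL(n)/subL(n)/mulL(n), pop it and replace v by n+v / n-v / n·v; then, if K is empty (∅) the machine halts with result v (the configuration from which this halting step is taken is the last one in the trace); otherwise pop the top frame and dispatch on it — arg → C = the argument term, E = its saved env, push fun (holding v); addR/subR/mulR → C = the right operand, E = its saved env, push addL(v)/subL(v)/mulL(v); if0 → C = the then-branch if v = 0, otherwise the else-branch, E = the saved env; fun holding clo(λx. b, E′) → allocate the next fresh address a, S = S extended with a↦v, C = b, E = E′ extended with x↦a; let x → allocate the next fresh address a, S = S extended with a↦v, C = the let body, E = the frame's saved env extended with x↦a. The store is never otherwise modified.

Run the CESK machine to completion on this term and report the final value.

[0] ⟨C=((λu. ((λv. u) 7)) 6); E=∅; S=∅; K=∅⟩
[1] ⟨C=(λu. ((λv. u) 7)); E=∅; S=∅; K=[arg]⟩
[2] ⟨C=6; E=∅; S=∅; K=[fun]⟩
[3] ⟨C=((λv. u) 7); E={u↦0}; S={0↦6}; K=∅⟩
[4] ⟨C=(λv. u); E={u↦0}; S={0↦6}; K=[arg]⟩
[5] ⟨C=7; E={u↦0}; S={0↦6}; K=[fun]⟩
[6] ⟨C=u; E={v↦1, u↦0}; S={0↦6, 1↦7}; K=∅⟩
→ final value 6

Answer: 6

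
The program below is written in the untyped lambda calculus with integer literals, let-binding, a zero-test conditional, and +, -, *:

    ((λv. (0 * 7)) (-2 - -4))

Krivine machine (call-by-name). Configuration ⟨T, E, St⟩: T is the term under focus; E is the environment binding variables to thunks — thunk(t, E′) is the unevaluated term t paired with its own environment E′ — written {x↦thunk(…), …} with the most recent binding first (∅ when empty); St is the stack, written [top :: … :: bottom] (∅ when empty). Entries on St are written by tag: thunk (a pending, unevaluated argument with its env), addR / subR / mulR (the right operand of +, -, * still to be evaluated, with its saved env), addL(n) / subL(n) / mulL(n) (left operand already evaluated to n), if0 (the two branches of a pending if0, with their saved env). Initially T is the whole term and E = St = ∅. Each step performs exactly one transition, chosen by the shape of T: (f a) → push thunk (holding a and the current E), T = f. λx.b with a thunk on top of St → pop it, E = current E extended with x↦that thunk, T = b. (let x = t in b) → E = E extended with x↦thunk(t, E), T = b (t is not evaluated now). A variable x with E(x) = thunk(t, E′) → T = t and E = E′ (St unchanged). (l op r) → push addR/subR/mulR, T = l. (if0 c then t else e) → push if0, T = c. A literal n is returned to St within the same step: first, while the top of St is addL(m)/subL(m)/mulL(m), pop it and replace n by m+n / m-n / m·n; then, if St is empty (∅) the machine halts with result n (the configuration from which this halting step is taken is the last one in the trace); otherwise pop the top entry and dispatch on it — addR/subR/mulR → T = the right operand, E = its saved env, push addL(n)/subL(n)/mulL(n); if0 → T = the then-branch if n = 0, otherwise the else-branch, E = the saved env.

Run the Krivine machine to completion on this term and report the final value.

t=0: [T=((λv. (0 * 7)) (-2 - -4)) | E=∅ | St=∅]
t=1: [T=(λv. (0 * 7)) | E=∅ | St=[thunk]]
t=2: [T=(0 * 7) | E={v↦thunk((-2 - -4), ∅)} | St=∅]
t=3: [T=0 | E={v↦thunk((-2 - -4), ∅)} | St=[mulR]]
t=4: [T=7 | E={v↦thunk((-2 - -4), ∅)} | St=[mulL(0)]]
→ final value 0

Answer: 0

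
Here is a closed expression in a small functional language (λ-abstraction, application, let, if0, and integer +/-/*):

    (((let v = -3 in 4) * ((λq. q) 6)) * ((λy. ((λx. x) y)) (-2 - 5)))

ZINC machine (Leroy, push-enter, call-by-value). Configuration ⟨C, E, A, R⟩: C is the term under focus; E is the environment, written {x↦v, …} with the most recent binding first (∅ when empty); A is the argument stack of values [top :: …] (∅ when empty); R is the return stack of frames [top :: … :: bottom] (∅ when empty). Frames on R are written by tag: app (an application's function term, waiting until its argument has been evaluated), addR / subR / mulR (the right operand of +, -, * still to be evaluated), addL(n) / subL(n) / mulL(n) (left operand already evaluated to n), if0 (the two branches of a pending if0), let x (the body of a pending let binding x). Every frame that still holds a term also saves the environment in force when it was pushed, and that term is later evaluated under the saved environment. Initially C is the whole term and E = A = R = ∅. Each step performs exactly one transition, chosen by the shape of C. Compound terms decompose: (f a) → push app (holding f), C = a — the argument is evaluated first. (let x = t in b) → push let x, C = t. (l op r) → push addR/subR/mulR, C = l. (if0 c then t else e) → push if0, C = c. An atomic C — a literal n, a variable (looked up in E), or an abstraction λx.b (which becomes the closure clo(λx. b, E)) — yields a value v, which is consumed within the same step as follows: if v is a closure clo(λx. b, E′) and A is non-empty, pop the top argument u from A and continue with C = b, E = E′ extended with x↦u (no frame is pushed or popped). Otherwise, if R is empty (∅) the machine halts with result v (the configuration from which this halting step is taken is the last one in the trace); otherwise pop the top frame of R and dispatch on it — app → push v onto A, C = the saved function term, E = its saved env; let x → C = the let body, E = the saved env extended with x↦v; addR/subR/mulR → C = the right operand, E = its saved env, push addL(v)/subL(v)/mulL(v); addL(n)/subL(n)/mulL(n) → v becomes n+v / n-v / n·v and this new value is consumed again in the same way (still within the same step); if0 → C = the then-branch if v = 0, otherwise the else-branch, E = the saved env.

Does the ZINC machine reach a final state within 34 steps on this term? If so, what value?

step 0: ⟨C=(((let v = -3 in 4) * ((λq. q) 6)) * ((λy. ((λx. x) y)) (-2 - 5))); E=∅; A=∅; R=∅⟩
step 1: ⟨C=((let v = -3 in 4) * ((λq. q) 6)); E=∅; A=∅; R=[mulR]⟩
step 2: ⟨C=(let v = -3 in 4); E=∅; A=∅; R=[mulR :: mulR]⟩
step 3: ⟨C=-3; E=∅; A=∅; R=[let v :: mulR :: mulR]⟩
step 4: ⟨C=4; E={v↦-3}; A=∅; R=[mulR :: mulR]⟩
step 5: ⟨C=((λq. q) 6); E=∅; A=∅; R=[mulL(4) :: mulR]⟩
step 6: ⟨C=6; E=∅; A=∅; R=[app :: mulL(4) :: mulR]⟩
step 7: ⟨C=(λq. q); E=∅; A=[6]; R=[mulL(4) :: mulR]⟩
step 8: ⟨C=q; E={q↦6}; A=∅; R=[mulL(4) :: mulR]⟩
step 9: ⟨C=((λy. ((λx. x) y)) (-2 - 5)); E=∅; A=∅; R=[mulL(24)]⟩
step 10: ⟨C=(-2 - 5); E=∅; A=∅; R=[app :: mulL(24)]⟩
step 11: ⟨C=-2; E=∅; A=∅; R=[subR :: app :: mulL(24)]⟩
step 12: ⟨C=5; E=∅; A=∅; R=[subL(-2) :: app :: mulL(24)]⟩
step 13: ⟨C=(λy. ((λx. x) y)); E=∅; A=[-7]; R=[mulL(24)]⟩
step 14: ⟨C=((λx. x) y); E={y↦-7}; A=∅; R=[mulL(24)]⟩
step 15: ⟨C=y; E={y↦-7}; A=∅; R=[app :: mulL(24)]⟩
step 16: ⟨C=(λx. x); E={y↦-7}; A=[-7]; R=[mulL(24)]⟩
step 17: ⟨C=x; E={x↦-7, y↦-7}; A=∅; R=[mulL(24)]⟩
→ final value -168

Answer: -168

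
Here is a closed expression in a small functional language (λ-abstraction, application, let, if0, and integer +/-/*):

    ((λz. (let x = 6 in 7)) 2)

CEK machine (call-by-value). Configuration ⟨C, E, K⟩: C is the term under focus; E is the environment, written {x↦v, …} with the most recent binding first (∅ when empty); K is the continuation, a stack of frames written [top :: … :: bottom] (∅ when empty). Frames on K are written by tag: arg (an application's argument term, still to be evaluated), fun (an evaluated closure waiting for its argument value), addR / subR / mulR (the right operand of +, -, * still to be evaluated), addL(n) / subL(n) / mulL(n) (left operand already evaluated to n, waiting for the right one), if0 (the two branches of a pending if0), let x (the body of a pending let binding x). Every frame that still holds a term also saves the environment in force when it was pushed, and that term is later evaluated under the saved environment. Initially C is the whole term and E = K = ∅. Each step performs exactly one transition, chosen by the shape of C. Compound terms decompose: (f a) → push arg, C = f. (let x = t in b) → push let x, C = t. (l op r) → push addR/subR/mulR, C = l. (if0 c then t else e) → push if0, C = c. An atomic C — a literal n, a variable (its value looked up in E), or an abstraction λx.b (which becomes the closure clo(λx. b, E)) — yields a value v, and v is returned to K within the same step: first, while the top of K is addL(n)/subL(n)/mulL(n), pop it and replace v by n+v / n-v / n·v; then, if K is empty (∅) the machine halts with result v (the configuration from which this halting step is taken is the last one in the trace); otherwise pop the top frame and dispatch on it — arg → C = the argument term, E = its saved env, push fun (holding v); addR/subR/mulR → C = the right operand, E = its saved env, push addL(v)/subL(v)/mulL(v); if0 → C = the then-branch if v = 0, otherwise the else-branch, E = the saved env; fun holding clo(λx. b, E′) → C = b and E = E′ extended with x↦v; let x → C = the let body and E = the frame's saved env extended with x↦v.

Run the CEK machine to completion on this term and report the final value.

[0] ⟨C=((λz. (let x = 6 in 7)) 2); E=∅; K=∅⟩
[1] ⟨C=(λz. (let x = 6 in 7)); E=∅; K=[arg]⟩
[2] ⟨C=2; E=∅; K=[fun]⟩
[3] ⟨C=(let x = 6 in 7); E={z↦2}; K=∅⟩
[4] ⟨C=6; E={z↦2}; K=[let x]⟩
[5] ⟨C=7; E={x↦6, z↦2}; K=∅⟩
→ final value 7

Answer: 7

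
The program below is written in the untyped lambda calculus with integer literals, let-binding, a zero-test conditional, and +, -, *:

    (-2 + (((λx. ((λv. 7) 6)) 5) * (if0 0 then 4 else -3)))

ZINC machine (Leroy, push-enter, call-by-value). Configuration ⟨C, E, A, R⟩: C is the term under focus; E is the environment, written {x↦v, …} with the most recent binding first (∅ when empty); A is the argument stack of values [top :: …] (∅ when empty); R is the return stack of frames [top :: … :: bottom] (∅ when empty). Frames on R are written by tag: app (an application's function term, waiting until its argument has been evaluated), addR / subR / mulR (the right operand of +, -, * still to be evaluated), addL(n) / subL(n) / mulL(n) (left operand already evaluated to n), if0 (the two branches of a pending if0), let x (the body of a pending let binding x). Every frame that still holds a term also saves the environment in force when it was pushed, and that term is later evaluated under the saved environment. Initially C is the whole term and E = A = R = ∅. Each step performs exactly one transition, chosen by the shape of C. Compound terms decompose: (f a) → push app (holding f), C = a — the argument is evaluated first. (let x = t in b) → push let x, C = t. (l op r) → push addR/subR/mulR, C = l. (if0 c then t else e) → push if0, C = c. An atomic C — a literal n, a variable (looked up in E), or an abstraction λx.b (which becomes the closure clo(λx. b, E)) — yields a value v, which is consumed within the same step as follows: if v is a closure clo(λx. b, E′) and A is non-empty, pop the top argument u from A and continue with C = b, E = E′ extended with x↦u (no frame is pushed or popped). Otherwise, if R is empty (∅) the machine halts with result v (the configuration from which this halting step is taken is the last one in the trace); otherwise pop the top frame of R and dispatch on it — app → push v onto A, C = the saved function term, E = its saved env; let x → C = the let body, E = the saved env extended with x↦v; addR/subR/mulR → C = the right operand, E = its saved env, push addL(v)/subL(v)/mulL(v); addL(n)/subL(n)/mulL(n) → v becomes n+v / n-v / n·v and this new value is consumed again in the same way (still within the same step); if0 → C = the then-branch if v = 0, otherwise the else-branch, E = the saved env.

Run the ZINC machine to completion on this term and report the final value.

Answer: 26

Machine steps:
t=0: [C=(-2 + (((λx. ((λv. 7) 6)) 5) * (if0 0 then 4 else -3))) | E=∅ | A=∅ | R=∅]
t=1: [C=-2 | E=∅ | A=∅ | R=[addR]]
t=2: [C=(((λx. ((λv. 7) 6)) 5) * (if0 0 then 4 else -3)) | E=∅ | A=∅ | R=[addL(-2)]]
t=3: [C=((λx. ((λv. 7) 6)) 5) | E=∅ | A=∅ | R=[mulR :: addL(-2)]]
t=4: [C=5 | E=∅ | A=∅ | R=[app :: mulR :: addL(-2)]]
t=5: [C=(λx. ((λv. 7) 6)) | E=∅ | A=[5] | R=[mulR :: addL(-2)]]
t=6: [C=((λv. 7) 6) | E={x↦5} | A=∅ | R=[mulR :: addL(-2)]]
t=7: [C=6 | E={x↦5} | A=∅ | R=[app :: mulR :: addL(-2)]]
t=8: [C=(λv. 7) | E={x↦5} | A=[6] | R=[mulR :: addL(-2)]]
t=9: [C=7 | E={v↦6, x↦5} | A=∅ | R=[mulR :: addL(-2)]]
t=10: [C=(if0 0 then 4 else -3) | E=∅ | A=∅ | R=[mulL(7) :: addL(-2)]]
t=11: [C=0 | E=∅ | A=∅ | R=[if0 :: mulL(7) :: addL(-2)]]
t=12: [C=4 | E=∅ | A=∅ | R=[mulL(7) :: addL(-2)]]
→ final value 26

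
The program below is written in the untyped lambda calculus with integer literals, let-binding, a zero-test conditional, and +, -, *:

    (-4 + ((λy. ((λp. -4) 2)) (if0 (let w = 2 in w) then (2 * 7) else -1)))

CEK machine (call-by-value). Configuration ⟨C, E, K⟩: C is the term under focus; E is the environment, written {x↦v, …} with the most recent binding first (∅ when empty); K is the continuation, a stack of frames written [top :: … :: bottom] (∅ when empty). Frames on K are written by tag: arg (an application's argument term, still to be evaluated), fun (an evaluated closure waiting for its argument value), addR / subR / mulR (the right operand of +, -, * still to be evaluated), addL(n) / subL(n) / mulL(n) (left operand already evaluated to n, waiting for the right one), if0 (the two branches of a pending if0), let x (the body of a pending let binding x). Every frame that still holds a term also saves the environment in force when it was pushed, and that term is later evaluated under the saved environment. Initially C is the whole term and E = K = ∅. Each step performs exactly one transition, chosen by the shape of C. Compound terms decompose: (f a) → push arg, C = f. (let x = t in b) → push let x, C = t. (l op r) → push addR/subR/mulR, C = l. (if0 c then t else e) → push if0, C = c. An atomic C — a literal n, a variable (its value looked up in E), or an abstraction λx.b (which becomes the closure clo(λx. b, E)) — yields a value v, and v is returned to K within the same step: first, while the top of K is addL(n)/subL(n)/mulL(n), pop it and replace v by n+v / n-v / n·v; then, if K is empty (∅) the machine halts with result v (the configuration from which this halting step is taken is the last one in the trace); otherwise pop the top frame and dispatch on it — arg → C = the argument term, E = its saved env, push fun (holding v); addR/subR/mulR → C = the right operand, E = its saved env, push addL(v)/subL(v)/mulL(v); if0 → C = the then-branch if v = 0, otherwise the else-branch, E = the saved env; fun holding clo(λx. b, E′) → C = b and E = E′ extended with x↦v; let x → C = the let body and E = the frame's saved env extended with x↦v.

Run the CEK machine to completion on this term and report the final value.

t=0: [C=(-4 + ((λy. ((λp. -4) 2)) (if0 (let w = 2 in w) then (2 * 7) else -1))) | E=∅ | K=∅]
t=1: [C=-4 | E=∅ | K=[addR]]
t=2: [C=((λy. ((λp. -4) 2)) (if0 (let w = 2 in w) then (2 * 7) else -1)) | E=∅ | K=[addL(-4)]]
t=3: [C=(λy. ((λp. -4) 2)) | E=∅ | K=[arg :: addL(-4)]]
t=4: [C=(if0 (let w = 2 in w) then (2 * 7) else -1) | E=∅ | K=[fun :: addL(-4)]]
t=5: [C=(let w = 2 in w) | E=∅ | K=[if0 :: fun :: addL(-4)]]
t=6: [C=2 | E=∅ | K=[let w :: if0 :: fun :: addL(-4)]]
t=7: [C=w | E={w↦2} | K=[if0 :: fun :: addL(-4)]]
t=8: [C=-1 | E=∅ | K=[fun :: addL(-4)]]
t=9: [C=((λp. -4) 2) | E={y↦-1} | K=[addL(-4)]]
t=10: [C=(λp. -4) | E={y↦-1} | K=[arg :: addL(-4)]]
t=11: [C=2 | E={y↦-1} | K=[fun :: addL(-4)]]
t=12: [C=-4 | E={p↦2, y↦-1} | K=[addL(-4)]]
→ final value -8

Answer: -8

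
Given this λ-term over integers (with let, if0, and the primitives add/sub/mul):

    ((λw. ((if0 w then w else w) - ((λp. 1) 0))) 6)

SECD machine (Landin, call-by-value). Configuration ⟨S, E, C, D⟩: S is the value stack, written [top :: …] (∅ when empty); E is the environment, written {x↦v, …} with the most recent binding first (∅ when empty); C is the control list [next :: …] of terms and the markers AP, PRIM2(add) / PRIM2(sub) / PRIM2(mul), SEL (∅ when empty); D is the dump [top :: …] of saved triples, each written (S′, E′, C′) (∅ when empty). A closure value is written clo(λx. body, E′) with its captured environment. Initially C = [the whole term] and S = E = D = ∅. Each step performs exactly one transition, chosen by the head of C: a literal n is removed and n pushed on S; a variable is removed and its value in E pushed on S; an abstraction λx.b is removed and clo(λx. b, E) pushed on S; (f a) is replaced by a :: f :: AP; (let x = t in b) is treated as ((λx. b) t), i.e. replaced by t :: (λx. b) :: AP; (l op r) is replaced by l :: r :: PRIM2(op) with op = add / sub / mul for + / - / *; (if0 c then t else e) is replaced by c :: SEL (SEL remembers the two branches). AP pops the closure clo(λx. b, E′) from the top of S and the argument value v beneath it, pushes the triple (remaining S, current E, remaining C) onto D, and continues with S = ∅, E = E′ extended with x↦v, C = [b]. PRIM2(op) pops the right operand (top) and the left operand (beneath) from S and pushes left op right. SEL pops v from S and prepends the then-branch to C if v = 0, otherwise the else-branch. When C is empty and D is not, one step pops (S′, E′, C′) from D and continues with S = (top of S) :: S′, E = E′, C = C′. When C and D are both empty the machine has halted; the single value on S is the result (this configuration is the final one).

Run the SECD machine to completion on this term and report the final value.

Answer: 5

Machine steps:
t=0: <S=∅, E=∅, C=[((λw. ((if0 w then w else w) - ((λp. 1) 0))) 6)], D=∅>
t=1: <S=∅, E=∅, C=[6 :: (λw. ((if0 w then w else w) - ((λp. 1) 0))) :: AP], D=∅>
t=2: <S=[6], E=∅, C=[(λw. ((if0 w then w else w) - ((λp. 1) 0))) :: AP], D=∅>
t=3: <S=[clo(λw. ((if0 w then w else w) - ((λp. 1) 0)), ∅) :: 6], E=∅, C=[AP], D=∅>
t=4: <S=∅, E={w↦6}, C=[((if0 w then w else w) - ((λp. 1) 0))], D=[(∅, ∅, ∅)]>
t=5: <S=∅, E={w↦6}, C=[(if0 w then w else w) :: ((λp. 1) 0) :: PRIM2(sub)], D=[(∅, ∅, ∅)]>
t=6: <S=∅, E={w↦6}, C=[w :: SEL :: ((λp. 1) 0) :: PRIM2(sub)], D=[(∅, ∅, ∅)]>
t=7: <S=[6], E={w↦6}, C=[SEL :: ((λp. 1) 0) :: PRIM2(sub)], D=[(∅, ∅, ∅)]>
t=8: <S=∅, E={w↦6}, C=[w :: ((λp. 1) 0) :: PRIM2(sub)], D=[(∅, ∅, ∅)]>
t=9: <S=[6], E={w↦6}, C=[((λp. 1) 0) :: PRIM2(sub)], D=[(∅, ∅, ∅)]>
t=10: <S=[6], E={w↦6}, C=[0 :: (λp. 1) :: AP :: PRIM2(sub)], D=[(∅, ∅, ∅)]>
t=11: <S=[0 :: 6], E={w↦6}, C=[(λp. 1) :: AP :: PRIM2(sub)], D=[(∅, ∅, ∅)]>
t=12: <S=[clo(λp. 1, {w↦6}) :: 0 :: 6], E={w↦6}, C=[AP :: PRIM2(sub)], D=[(∅, ∅, ∅)]>
t=13: <S=∅, E={p↦0, w↦6}, C=[1], D=[([6], {w↦6}, [PRIM2(sub)]) :: (∅, ∅, ∅)]>
t=14: <S=[1], E={p↦0, w↦6}, C=∅, D=[([6], {w↦6}, [PRIM2(sub)]) :: (∅, ∅, ∅)]>
t=15: <S=[1 :: 6], E={w↦6}, C=[PRIM2(sub)], D=[(∅, ∅, ∅)]>
t=16: <S=[5], E={w↦6}, C=∅, D=[(∅, ∅, ∅)]>
t=17: <S=[5], E=∅, C=∅, D=∅>
→ final value 5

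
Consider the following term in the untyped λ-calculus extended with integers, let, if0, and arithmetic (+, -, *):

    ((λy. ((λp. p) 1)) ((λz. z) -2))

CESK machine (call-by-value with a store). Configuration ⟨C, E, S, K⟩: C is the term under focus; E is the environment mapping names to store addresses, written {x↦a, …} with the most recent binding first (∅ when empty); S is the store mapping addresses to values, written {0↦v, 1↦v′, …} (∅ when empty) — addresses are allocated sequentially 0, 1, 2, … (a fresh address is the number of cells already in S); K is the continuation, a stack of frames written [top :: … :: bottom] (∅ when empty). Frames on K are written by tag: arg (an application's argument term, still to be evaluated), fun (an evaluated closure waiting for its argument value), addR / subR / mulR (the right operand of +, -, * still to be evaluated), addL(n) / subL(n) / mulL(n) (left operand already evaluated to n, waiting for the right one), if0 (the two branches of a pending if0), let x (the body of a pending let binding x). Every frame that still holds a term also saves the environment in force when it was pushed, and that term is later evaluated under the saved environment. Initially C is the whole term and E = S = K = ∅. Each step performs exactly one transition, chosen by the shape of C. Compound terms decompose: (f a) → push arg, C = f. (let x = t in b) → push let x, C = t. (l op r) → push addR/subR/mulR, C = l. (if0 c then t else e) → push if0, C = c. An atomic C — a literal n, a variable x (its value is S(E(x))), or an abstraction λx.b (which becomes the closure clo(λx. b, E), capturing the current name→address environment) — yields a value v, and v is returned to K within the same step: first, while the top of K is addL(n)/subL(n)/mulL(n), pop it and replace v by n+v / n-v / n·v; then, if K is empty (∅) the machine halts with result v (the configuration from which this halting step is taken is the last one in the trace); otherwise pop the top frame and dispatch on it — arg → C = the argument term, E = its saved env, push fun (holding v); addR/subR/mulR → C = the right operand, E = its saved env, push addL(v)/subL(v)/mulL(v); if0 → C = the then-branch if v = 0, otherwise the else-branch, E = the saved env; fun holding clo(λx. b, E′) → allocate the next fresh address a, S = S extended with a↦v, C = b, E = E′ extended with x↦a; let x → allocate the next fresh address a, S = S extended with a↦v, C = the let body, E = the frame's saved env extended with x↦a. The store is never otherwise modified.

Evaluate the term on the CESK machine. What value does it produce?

Answer: 1

Derivation:
t=0: ⟨C=((λy. ((λp. p) 1)) ((λz. z) -2)); E=∅; S=∅; K=∅⟩
t=1: ⟨C=(λy. ((λp. p) 1)); E=∅; S=∅; K=[arg]⟩
t=2: ⟨C=((λz. z) -2); E=∅; S=∅; K=[fun]⟩
t=3: ⟨C=(λz. z); E=∅; S=∅; K=[arg :: fun]⟩
t=4: ⟨C=-2; E=∅; S=∅; K=[fun :: fun]⟩
t=5: ⟨C=z; E={z↦0}; S={0↦-2}; K=[fun]⟩
t=6: ⟨C=((λp. p) 1); E={y↦1}; S={0↦-2, 1↦-2}; K=∅⟩
t=7: ⟨C=(λp. p); E={y↦1}; S={0↦-2, 1↦-2}; K=[arg]⟩
t=8: ⟨C=1; E={y↦1}; S={0↦-2, 1↦-2}; K=[fun]⟩
t=9: ⟨C=p; E={p↦2, y↦1}; S={0↦-2, 1↦-2, 2↦1}; K=∅⟩
→ final value 1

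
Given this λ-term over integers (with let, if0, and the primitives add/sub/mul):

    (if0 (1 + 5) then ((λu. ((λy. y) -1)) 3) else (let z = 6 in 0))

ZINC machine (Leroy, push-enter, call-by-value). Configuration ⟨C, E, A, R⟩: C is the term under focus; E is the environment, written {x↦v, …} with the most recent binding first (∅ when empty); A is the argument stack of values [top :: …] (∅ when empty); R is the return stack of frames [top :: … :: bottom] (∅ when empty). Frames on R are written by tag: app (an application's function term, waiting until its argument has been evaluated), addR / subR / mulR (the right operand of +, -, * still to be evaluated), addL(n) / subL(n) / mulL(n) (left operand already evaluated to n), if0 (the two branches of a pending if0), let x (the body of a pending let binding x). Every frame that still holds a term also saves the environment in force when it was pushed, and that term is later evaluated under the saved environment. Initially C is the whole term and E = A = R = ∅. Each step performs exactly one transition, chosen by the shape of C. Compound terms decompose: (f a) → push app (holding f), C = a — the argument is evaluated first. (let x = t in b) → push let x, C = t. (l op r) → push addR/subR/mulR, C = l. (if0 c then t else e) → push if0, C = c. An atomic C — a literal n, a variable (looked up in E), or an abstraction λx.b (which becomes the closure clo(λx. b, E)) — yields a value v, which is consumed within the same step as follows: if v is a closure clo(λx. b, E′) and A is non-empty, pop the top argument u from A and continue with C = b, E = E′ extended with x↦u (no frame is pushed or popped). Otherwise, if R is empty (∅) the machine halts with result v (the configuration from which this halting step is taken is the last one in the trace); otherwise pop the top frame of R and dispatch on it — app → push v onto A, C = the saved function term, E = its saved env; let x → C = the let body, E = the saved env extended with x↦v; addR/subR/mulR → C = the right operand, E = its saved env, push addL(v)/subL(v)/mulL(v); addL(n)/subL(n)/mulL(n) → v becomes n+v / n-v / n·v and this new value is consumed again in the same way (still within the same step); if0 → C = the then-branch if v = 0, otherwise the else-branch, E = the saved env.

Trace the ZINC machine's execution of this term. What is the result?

Answer: 0

Derivation:
[0] ⟨C=(if0 (1 + 5) then ((λu. ((λy. y) -1)) 3) else (let z = 6 in 0)); E=∅; A=∅; R=∅⟩
[1] ⟨C=(1 + 5); E=∅; A=∅; R=[if0]⟩
[2] ⟨C=1; E=∅; A=∅; R=[addR :: if0]⟩
[3] ⟨C=5; E=∅; A=∅; R=[addL(1) :: if0]⟩
[4] ⟨C=(let z = 6 in 0); E=∅; A=∅; R=∅⟩
[5] ⟨C=6; E=∅; A=∅; R=[let z]⟩
[6] ⟨C=0; E={z↦6}; A=∅; R=∅⟩
→ final value 0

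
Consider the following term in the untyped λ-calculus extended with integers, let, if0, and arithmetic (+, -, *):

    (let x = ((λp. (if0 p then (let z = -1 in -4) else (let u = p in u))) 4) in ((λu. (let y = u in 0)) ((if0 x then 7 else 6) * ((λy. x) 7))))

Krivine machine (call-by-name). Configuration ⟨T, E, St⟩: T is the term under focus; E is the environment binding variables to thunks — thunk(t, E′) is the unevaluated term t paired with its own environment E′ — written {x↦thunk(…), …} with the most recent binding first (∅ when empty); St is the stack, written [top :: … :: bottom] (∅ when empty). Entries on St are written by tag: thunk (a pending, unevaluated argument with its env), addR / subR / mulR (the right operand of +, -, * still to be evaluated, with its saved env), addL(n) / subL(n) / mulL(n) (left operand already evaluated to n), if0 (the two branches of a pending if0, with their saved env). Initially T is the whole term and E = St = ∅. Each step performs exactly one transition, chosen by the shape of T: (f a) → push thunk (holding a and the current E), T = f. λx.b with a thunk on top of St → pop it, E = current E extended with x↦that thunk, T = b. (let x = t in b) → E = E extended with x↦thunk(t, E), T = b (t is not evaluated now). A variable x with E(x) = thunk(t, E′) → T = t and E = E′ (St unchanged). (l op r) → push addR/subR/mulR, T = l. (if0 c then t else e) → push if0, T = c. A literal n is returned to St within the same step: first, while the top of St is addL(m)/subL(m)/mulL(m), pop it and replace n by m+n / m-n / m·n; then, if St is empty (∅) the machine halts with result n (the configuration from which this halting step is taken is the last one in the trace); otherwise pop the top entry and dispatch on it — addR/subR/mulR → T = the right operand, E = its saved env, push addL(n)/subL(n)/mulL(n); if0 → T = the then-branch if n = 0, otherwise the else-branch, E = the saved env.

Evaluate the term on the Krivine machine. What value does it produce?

Answer: 0

Derivation:
[0] ⟨T=(let x = ((λp. (if0 p then (let z = -1 in -4) else (let u = p in u))) 4) in ((λu. (let y = u in 0)) ((if0 x then 7 else 6) * ((λy. x) 7)))); E=∅; St=∅⟩
[1] ⟨T=((λu. (let y = u in 0)) ((if0 x then 7 else 6) * ((λy. x) 7))); E={x↦thunk(((λp. (if0 p then (let z = -1 in -4) else (let u = p in u))) 4), ∅)}; St=∅⟩
[2] ⟨T=(λu. (let y = u in 0)); E={x↦thunk(((λp. (if0 p then (let z = -1 in -4) else (let u = p in u))) 4), ∅)}; St=[thunk]⟩
[3] ⟨T=(let y = u in 0); E={u↦thunk(((if0 x then 7 else 6) * ((λy. x) 7)), {x↦thunk(((λp. (if0 p then (let z = -1 in -4) else (let u = p in u))) 4), ∅)}), x↦thunk(((λp. (if0 p then (let z = -1 in -4) else (let u = p in u))) 4), ∅)}; St=∅⟩
[4] ⟨T=0; E={y↦thunk(u, {u↦thunk(((if0 x then 7 else 6) * ((λy. x) 7)), {x↦thunk(((λp. (if0 p then (let z = -1 in -4) else (let u = p in u))) 4), ∅)}), x↦thunk(((λp. (if0 p then (let z = -1 in -4) else (let u = p in u))) 4), ∅)}), u↦thunk(((if0 x then 7 else 6) * ((λy. x) 7)), {x↦thunk(((λp. (if0 p then (let z = -1 in -4) else (let u = p in u))) 4), ∅)}), x↦thunk(((λp. (if0 p then (let z = -1 in -4) else (let u = p in u))) 4), ∅)}; St=∅⟩
→ final value 0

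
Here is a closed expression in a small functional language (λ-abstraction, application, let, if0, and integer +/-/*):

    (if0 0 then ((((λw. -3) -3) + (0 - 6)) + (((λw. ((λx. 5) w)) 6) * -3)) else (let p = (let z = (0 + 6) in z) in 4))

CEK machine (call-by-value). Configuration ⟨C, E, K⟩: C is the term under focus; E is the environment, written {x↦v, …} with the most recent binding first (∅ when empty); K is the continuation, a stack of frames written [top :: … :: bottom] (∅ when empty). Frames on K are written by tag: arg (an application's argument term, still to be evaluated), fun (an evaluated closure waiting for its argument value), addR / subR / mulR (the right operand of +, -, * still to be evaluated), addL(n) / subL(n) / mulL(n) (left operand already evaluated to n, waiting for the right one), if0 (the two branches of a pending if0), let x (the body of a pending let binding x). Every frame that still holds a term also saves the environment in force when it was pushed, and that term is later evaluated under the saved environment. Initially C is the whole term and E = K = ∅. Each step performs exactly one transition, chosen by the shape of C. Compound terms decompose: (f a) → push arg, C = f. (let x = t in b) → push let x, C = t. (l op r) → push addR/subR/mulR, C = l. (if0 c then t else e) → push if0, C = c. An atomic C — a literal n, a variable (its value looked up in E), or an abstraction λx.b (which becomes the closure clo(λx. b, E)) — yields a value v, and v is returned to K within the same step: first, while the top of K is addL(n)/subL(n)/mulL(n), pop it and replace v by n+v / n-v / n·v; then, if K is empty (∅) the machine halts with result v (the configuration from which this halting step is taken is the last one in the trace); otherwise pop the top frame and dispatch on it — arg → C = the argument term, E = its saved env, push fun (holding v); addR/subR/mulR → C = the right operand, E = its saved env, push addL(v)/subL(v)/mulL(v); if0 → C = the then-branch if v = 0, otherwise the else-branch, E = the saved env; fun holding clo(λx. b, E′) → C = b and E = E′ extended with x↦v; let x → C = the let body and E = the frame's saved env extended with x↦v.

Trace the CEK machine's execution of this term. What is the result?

Answer: -24

Execution trace:
[0] ⟨C=(if0 0 then ((((λw. -3) -3) + (0 - 6)) + (((λw. ((λx. 5) w)) 6) * -3)) else (let p = (let z = (0 + 6) in z) in 4)); E=∅; K=∅⟩
[1] ⟨C=0; E=∅; K=[if0]⟩
[2] ⟨C=((((λw. -3) -3) + (0 - 6)) + (((λw. ((λx. 5) w)) 6) * -3)); E=∅; K=∅⟩
[3] ⟨C=(((λw. -3) -3) + (0 - 6)); E=∅; K=[addR]⟩
[4] ⟨C=((λw. -3) -3); E=∅; K=[addR :: addR]⟩
[5] ⟨C=(λw. -3); E=∅; K=[arg :: addR :: addR]⟩
[6] ⟨C=-3; E=∅; K=[fun :: addR :: addR]⟩
[7] ⟨C=-3; E={w↦-3}; K=[addR :: addR]⟩
[8] ⟨C=(0 - 6); E=∅; K=[addL(-3) :: addR]⟩
[9] ⟨C=0; E=∅; K=[subR :: addL(-3) :: addR]⟩
[10] ⟨C=6; E=∅; K=[subL(0) :: addL(-3) :: addR]⟩
[11] ⟨C=(((λw. ((λx. 5) w)) 6) * -3); E=∅; K=[addL(-9)]⟩
[12] ⟨C=((λw. ((λx. 5) w)) 6); E=∅; K=[mulR :: addL(-9)]⟩
[13] ⟨C=(λw. ((λx. 5) w)); E=∅; K=[arg :: mulR :: addL(-9)]⟩
[14] ⟨C=6; E=∅; K=[fun :: mulR :: addL(-9)]⟩
[15] ⟨C=((λx. 5) w); E={w↦6}; K=[mulR :: addL(-9)]⟩
[16] ⟨C=(λx. 5); E={w↦6}; K=[arg :: mulR :: addL(-9)]⟩
[17] ⟨C=w; E={w↦6}; K=[fun :: mulR :: addL(-9)]⟩
[18] ⟨C=5; E={x↦6, w↦6}; K=[mulR :: addL(-9)]⟩
[19] ⟨C=-3; E=∅; K=[mulL(5) :: addL(-9)]⟩
→ final value -24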